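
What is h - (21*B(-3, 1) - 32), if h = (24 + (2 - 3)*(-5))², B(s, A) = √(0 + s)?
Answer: 873 - 21*I*√3 ≈ 873.0 - 36.373*I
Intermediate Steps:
B(s, A) = √s
h = 841 (h = (24 - 1*(-5))² = (24 + 5)² = 29² = 841)
h - (21*B(-3, 1) - 32) = 841 - (21*√(-3) - 32) = 841 - (21*(I*√3) - 32) = 841 - (21*I*√3 - 32) = 841 - (-32 + 21*I*√3) = 841 + (32 - 21*I*√3) = 873 - 21*I*√3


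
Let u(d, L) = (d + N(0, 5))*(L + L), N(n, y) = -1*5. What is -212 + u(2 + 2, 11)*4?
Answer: -300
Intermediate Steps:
N(n, y) = -5
u(d, L) = 2*L*(-5 + d) (u(d, L) = (d - 5)*(L + L) = (-5 + d)*(2*L) = 2*L*(-5 + d))
-212 + u(2 + 2, 11)*4 = -212 + (2*11*(-5 + (2 + 2)))*4 = -212 + (2*11*(-5 + 4))*4 = -212 + (2*11*(-1))*4 = -212 - 22*4 = -212 - 88 = -300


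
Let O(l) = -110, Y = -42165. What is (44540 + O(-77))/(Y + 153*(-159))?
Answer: -7405/11082 ≈ -0.66820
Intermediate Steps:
(44540 + O(-77))/(Y + 153*(-159)) = (44540 - 110)/(-42165 + 153*(-159)) = 44430/(-42165 - 24327) = 44430/(-66492) = 44430*(-1/66492) = -7405/11082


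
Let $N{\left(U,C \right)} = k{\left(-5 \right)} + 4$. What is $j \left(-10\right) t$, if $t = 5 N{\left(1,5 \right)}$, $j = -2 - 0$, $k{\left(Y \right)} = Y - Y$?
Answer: $400$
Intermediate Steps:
$k{\left(Y \right)} = 0$
$j = -2$ ($j = -2 + 0 = -2$)
$N{\left(U,C \right)} = 4$ ($N{\left(U,C \right)} = 0 + 4 = 4$)
$t = 20$ ($t = 5 \cdot 4 = 20$)
$j \left(-10\right) t = \left(-2\right) \left(-10\right) 20 = 20 \cdot 20 = 400$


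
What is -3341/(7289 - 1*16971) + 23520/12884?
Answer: 67691521/31185722 ≈ 2.1706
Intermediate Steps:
-3341/(7289 - 1*16971) + 23520/12884 = -3341/(7289 - 16971) + 23520*(1/12884) = -3341/(-9682) + 5880/3221 = -3341*(-1/9682) + 5880/3221 = 3341/9682 + 5880/3221 = 67691521/31185722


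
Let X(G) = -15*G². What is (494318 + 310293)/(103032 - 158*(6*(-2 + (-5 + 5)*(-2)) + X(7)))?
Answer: 804611/221058 ≈ 3.6398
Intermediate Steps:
(494318 + 310293)/(103032 - 158*(6*(-2 + (-5 + 5)*(-2)) + X(7))) = (494318 + 310293)/(103032 - 158*(6*(-2 + (-5 + 5)*(-2)) - 15*7²)) = 804611/(103032 - 158*(6*(-2 + 0*(-2)) - 15*49)) = 804611/(103032 - 158*(6*(-2 + 0) - 735)) = 804611/(103032 - 158*(6*(-2) - 735)) = 804611/(103032 - 158*(-12 - 735)) = 804611/(103032 - 158*(-747)) = 804611/(103032 + 118026) = 804611/221058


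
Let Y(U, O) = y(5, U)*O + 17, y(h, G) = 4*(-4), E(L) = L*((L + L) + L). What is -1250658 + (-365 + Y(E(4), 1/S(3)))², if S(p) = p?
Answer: -10132322/9 ≈ -1.1258e+6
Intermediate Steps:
E(L) = 3*L² (E(L) = L*(2*L + L) = L*(3*L) = 3*L²)
y(h, G) = -16
Y(U, O) = 17 - 16*O (Y(U, O) = -16*O + 17 = 17 - 16*O)
-1250658 + (-365 + Y(E(4), 1/S(3)))² = -1250658 + (-365 + (17 - 16/3))² = -1250658 + (-365 + 35/3)² = -1250658 + (-1060/3)² = -1250658 + 1123600/9 = -10132322/9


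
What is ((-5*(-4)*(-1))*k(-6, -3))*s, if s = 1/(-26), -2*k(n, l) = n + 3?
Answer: 15/13 ≈ 1.1538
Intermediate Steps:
k(n, l) = -3/2 - n/2 (k(n, l) = -(n + 3)/2 = -(3 + n)/2 = -3/2 - n/2)
s = -1/26 ≈ -0.038462
((-5*(-4)*(-1))*k(-6, -3))*s = ((-5*(-4)*(-1))*(-3/2 - ½*(-6)))*(-1/26) = ((20*(-1))*(-3/2 + 3))*(-1/26) = -20*3/2*(-1/26) = -30*(-1/26) = 15/13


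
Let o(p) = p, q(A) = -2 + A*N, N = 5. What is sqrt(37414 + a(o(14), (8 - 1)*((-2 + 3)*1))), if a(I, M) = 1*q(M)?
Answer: sqrt(37447) ≈ 193.51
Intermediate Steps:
q(A) = -2 + 5*A (q(A) = -2 + A*5 = -2 + 5*A)
a(I, M) = -2 + 5*M (a(I, M) = 1*(-2 + 5*M) = -2 + 5*M)
sqrt(37414 + a(o(14), (8 - 1)*((-2 + 3)*1))) = sqrt(37414 + (-2 + 5*((8 - 1)*((-2 + 3)*1)))) = sqrt(37414 + (-2 + 5*(7*(1*1)))) = sqrt(37414 + (-2 + 5*(7*1))) = sqrt(37414 + (-2 + 5*7)) = sqrt(37414 + (-2 + 35)) = sqrt(37414 + 33) = sqrt(37447)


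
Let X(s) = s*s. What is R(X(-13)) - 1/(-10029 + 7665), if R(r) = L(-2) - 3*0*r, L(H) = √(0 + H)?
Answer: 1/2364 + I*√2 ≈ 0.00042301 + 1.4142*I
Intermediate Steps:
X(s) = s²
L(H) = √H
R(r) = I*√2 (R(r) = √(-2) - 3*0*r = I*√2 - 0*r = I*√2 - 1*0 = I*√2 + 0 = I*√2)
R(X(-13)) - 1/(-10029 + 7665) = I*√2 - 1/(-10029 + 7665) = I*√2 - 1/(-2364) = I*√2 - 1*(-1/2364) = I*√2 + 1/2364 = 1/2364 + I*√2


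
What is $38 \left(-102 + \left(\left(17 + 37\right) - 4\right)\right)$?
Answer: $-1976$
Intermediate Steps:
$38 \left(-102 + \left(\left(17 + 37\right) - 4\right)\right) = 38 \left(-102 + \left(54 - 4\right)\right) = 38 \left(-102 + 50\right) = 38 \left(-52\right) = -1976$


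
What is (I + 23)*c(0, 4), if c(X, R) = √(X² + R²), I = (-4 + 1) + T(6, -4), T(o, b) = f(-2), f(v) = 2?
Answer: 88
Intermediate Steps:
T(o, b) = 2
I = -1 (I = (-4 + 1) + 2 = -3 + 2 = -1)
c(X, R) = √(R² + X²)
(I + 23)*c(0, 4) = (-1 + 23)*√(4² + 0²) = 22*√(16 + 0) = 22*√16 = 22*4 = 88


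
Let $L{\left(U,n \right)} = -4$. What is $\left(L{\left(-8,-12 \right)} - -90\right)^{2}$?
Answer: $7396$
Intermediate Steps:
$\left(L{\left(-8,-12 \right)} - -90\right)^{2} = \left(-4 - -90\right)^{2} = \left(-4 + 90\right)^{2} = 86^{2} = 7396$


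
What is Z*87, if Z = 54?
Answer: 4698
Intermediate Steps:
Z*87 = 54*87 = 4698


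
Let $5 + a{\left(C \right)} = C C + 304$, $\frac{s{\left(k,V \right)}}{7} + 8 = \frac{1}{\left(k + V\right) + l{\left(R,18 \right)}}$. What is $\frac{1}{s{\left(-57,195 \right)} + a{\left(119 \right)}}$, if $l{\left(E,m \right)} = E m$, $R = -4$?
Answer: $\frac{66}{950671} \approx 6.9425 \cdot 10^{-5}$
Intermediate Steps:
$s{\left(k,V \right)} = -56 + \frac{7}{-72 + V + k}$ ($s{\left(k,V \right)} = -56 + \frac{7}{\left(k + V\right) - 72} = -56 + \frac{7}{\left(V + k\right) - 72} = -56 + \frac{7}{-72 + V + k}$)
$a{\left(C \right)} = 299 + C^{2}$ ($a{\left(C \right)} = -5 + \left(C C + 304\right) = -5 + \left(C^{2} + 304\right) = -5 + \left(304 + C^{2}\right) = 299 + C^{2}$)
$\frac{1}{s{\left(-57,195 \right)} + a{\left(119 \right)}} = \frac{1}{\frac{7 \left(577 - 1560 - -456\right)}{-72 + 195 - 57} + \left(299 + 119^{2}\right)} = \frac{1}{\frac{7 \left(577 - 1560 + 456\right)}{66} + \left(299 + 14161\right)} = \frac{1}{7 \cdot \frac{1}{66} \left(-527\right) + 14460} = \frac{1}{- \frac{3689}{66} + 14460} = \frac{1}{\frac{950671}{66}} = \frac{66}{950671}$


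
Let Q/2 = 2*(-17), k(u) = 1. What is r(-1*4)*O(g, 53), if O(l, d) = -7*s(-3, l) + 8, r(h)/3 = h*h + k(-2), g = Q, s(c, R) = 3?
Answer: -663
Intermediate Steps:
Q = -68 (Q = 2*(2*(-17)) = 2*(-34) = -68)
g = -68
r(h) = 3 + 3*h**2 (r(h) = 3*(h*h + 1) = 3*(h**2 + 1) = 3*(1 + h**2) = 3 + 3*h**2)
O(l, d) = -13 (O(l, d) = -7*3 + 8 = -21 + 8 = -13)
r(-1*4)*O(g, 53) = (3 + 3*(-1*4)**2)*(-13) = (3 + 3*(-4)**2)*(-13) = (3 + 3*16)*(-13) = (3 + 48)*(-13) = 51*(-13) = -663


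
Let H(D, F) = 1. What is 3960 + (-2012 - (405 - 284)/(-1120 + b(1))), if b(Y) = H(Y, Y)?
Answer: 2179933/1119 ≈ 1948.1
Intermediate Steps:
b(Y) = 1
3960 + (-2012 - (405 - 284)/(-1120 + b(1))) = 3960 + (-2012 - (405 - 284)/(-1120 + 1)) = 3960 + (-2012 - 121/(-1119)) = 3960 + (-2012 - 121*(-1)/1119) = 3960 + (-2012 - 1*(-121/1119)) = 3960 + (-2012 + 121/1119) = 3960 - 2251307/1119 = 2179933/1119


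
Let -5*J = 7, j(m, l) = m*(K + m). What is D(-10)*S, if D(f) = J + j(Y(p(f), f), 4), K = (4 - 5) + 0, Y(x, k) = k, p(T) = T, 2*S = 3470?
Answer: 188421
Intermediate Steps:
S = 1735 (S = (1/2)*3470 = 1735)
K = -1 (K = -1 + 0 = -1)
j(m, l) = m*(-1 + m)
J = -7/5 (J = -1/5*7 = -7/5 ≈ -1.4000)
D(f) = -7/5 + f*(-1 + f)
D(-10)*S = (-7/5 + (-10)**2 - 1*(-10))*1735 = (-7/5 + 100 + 10)*1735 = (543/5)*1735 = 188421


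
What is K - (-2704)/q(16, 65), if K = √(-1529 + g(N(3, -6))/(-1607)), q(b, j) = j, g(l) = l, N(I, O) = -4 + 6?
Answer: 208/5 + 7*I*√80583015/1607 ≈ 41.6 + 39.102*I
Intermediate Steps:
N(I, O) = 2
K = 7*I*√80583015/1607 (K = √(-1529 + 2/(-1607)) = √(-1529 + 2*(-1/1607)) = √(-1529 - 2/1607) = √(-2457105/1607) = 7*I*√80583015/1607 ≈ 39.102*I)
K - (-2704)/q(16, 65) = 7*I*√80583015/1607 - (-2704)/65 = 7*I*√80583015/1607 - 1*(-208/5) = 7*I*√80583015/1607 + 208/5 = 208/5 + 7*I*√80583015/1607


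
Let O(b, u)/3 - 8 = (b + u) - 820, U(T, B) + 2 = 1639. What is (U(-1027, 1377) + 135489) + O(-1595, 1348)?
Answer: 133949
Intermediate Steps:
U(T, B) = 1637 (U(T, B) = -2 + 1639 = 1637)
O(b, u) = -2436 + 3*b + 3*u (O(b, u) = 24 + 3*((b + u) - 820) = 24 + 3*(-820 + b + u) = 24 + (-2460 + 3*b + 3*u) = -2436 + 3*b + 3*u)
(U(-1027, 1377) + 135489) + O(-1595, 1348) = (1637 + 135489) + (-2436 + 3*(-1595) + 3*1348) = 137126 + (-2436 - 4785 + 4044) = 137126 - 3177 = 133949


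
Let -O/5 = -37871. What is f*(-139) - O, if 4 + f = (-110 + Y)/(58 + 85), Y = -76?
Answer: -26972403/143 ≈ -1.8862e+5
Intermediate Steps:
O = 189355 (O = -5*(-37871) = 189355)
f = -758/143 (f = -4 + (-110 - 76)/(58 + 85) = -4 - 186/143 = -758/143 ≈ -5.3007)
f*(-139) - O = -758/143*(-139) - 1*189355 = 105362/143 - 189355 = -26972403/143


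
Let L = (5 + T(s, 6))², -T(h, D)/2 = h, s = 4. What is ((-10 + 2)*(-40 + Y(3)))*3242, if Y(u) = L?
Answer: 804016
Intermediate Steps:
T(h, D) = -2*h
L = 9 (L = (5 - 2*4)² = (5 - 8)² = (-3)² = 9)
Y(u) = 9
((-10 + 2)*(-40 + Y(3)))*3242 = ((-10 + 2)*(-40 + 9))*3242 = -8*(-31)*3242 = 248*3242 = 804016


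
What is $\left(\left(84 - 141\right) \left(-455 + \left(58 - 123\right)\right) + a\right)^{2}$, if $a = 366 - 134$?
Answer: $892336384$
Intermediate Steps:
$a = 232$
$\left(\left(84 - 141\right) \left(-455 + \left(58 - 123\right)\right) + a\right)^{2} = \left(\left(84 - 141\right) \left(-455 + \left(58 - 123\right)\right) + 232\right)^{2} = \left(\left(84 - 141\right) \left(-455 - 65\right) + 232\right)^{2} = \left(\left(-57\right) \left(-520\right) + 232\right)^{2} = \left(29640 + 232\right)^{2} = 29872^{2} = 892336384$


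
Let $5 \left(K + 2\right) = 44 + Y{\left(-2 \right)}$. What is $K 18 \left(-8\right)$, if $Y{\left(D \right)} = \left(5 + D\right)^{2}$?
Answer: $- \frac{6192}{5} \approx -1238.4$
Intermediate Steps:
$K = \frac{43}{5}$ ($K = -2 + \frac{44 + \left(5 - 2\right)^{2}}{5} = -2 + \frac{44 + 3^{2}}{5} = -2 + \frac{44 + 9}{5} = -2 + \frac{1}{5} \cdot 53 = -2 + \frac{53}{5} = \frac{43}{5} \approx 8.6$)
$K 18 \left(-8\right) = \frac{43}{5} \cdot 18 \left(-8\right) = \frac{774}{5} \left(-8\right) = - \frac{6192}{5}$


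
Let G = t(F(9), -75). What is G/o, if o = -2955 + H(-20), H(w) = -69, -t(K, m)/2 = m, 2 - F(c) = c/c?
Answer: -25/504 ≈ -0.049603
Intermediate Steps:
F(c) = 1 (F(c) = 2 - c/c = 2 - 1*1 = 2 - 1 = 1)
t(K, m) = -2*m
o = -3024 (o = -2955 - 69 = -3024)
G = 150 (G = -2*(-75) = 150)
G/o = 150/(-3024) = 150*(-1/3024) = -25/504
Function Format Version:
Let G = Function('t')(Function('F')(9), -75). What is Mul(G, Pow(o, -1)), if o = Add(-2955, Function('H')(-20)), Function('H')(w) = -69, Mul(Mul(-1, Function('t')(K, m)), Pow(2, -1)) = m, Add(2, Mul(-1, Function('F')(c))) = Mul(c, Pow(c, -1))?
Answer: Rational(-25, 504) ≈ -0.049603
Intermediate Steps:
Function('F')(c) = 1 (Function('F')(c) = Add(2, Mul(-1, Mul(c, Pow(c, -1)))) = Add(2, Mul(-1, 1)) = Add(2, -1) = 1)
Function('t')(K, m) = Mul(-2, m)
o = -3024 (o = Add(-2955, -69) = -3024)
G = 150 (G = Mul(-2, -75) = 150)
Mul(G, Pow(o, -1)) = Mul(150, Pow(-3024, -1)) = Mul(150, Rational(-1, 3024)) = Rational(-25, 504)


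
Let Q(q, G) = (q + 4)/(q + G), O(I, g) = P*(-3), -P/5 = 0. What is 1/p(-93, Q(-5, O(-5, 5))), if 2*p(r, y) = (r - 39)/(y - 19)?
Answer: 47/165 ≈ 0.28485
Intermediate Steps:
P = 0 (P = -5*0 = 0)
O(I, g) = 0 (O(I, g) = 0*(-3) = 0)
Q(q, G) = (4 + q)/(G + q)
p(r, y) = (-39 + r)/(2*(-19 + y)) (p(r, y) = ((r - 39)/(y - 19))/2 = ((-39 + r)/(-19 + y))/2 = (-39 + r)/(2*(-19 + y)))
1/p(-93, Q(-5, O(-5, 5))) = 1/((-39 - 93)/(2*(-19 + (4 - 5)/(0 - 5)))) = 1/((1/2)*(-132)/(-19 - 1/(-5))) = 1/((1/2)*(-132)/(-19 - 1/5*(-1))) = 1/((1/2)*(-132)/(-19 + 1/5)) = 1/((1/2)*(-132)/(-94/5)) = 1/((1/2)*(-5/94)*(-132)) = 1/(165/47) = 47/165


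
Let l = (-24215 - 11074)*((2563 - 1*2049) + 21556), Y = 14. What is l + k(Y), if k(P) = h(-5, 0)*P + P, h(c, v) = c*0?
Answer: -778828216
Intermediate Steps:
h(c, v) = 0
k(P) = P (k(P) = 0*P + P = 0 + P = P)
l = -778828230 (l = -35289*((2563 - 2049) + 21556) = -35289*(514 + 21556) = -35289*22070 = -778828230)
l + k(Y) = -778828230 + 14 = -778828216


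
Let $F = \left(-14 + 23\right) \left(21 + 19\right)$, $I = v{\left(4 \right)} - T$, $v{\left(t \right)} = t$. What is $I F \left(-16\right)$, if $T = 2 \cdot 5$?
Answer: $34560$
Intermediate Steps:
$T = 10$
$I = -6$ ($I = 4 - 10 = -6$)
$F = 360$ ($F = 9 \cdot 40 = 360$)
$I F \left(-16\right) = \left(-6\right) 360 \left(-16\right) = \left(-2160\right) \left(-16\right) = 34560$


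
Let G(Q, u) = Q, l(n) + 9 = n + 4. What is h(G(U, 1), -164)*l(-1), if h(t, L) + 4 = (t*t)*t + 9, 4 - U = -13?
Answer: -29508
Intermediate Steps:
U = 17 (U = 4 - 1*(-13) = 4 + 13 = 17)
l(n) = -5 + n (l(n) = -9 + (n + 4) = -9 + (4 + n) = -5 + n)
h(t, L) = 5 + t**3 (h(t, L) = -4 + ((t*t)*t + 9) = -4 + (t**2*t + 9) = -4 + (t**3 + 9) = -4 + (9 + t**3) = 5 + t**3)
h(G(U, 1), -164)*l(-1) = (5 + 17**3)*(-5 - 1) = (5 + 4913)*(-6) = 4918*(-6) = -29508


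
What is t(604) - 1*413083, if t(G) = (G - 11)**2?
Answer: -61434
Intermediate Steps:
t(G) = (-11 + G)**2
t(604) - 1*413083 = (-11 + 604)**2 - 1*413083 = 593**2 - 413083 = 351649 - 413083 = -61434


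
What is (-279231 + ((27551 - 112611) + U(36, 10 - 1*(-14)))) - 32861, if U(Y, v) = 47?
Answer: -397105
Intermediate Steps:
(-279231 + ((27551 - 112611) + U(36, 10 - 1*(-14)))) - 32861 = (-279231 + ((27551 - 112611) + 47)) - 32861 = (-279231 + (-85060 + 47)) - 32861 = (-279231 - 85013) - 32861 = -364244 - 32861 = -397105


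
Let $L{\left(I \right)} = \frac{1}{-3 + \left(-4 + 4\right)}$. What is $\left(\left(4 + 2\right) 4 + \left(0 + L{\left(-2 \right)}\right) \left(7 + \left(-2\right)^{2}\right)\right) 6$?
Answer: $122$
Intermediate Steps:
$L{\left(I \right)} = - \frac{1}{3}$ ($L{\left(I \right)} = \frac{1}{-3 + 0} = \frac{1}{-3} = - \frac{1}{3}$)
$\left(\left(4 + 2\right) 4 + \left(0 + L{\left(-2 \right)}\right) \left(7 + \left(-2\right)^{2}\right)\right) 6 = \left(\left(4 + 2\right) 4 + \left(0 - \frac{1}{3}\right) \left(7 + \left(-2\right)^{2}\right)\right) 6 = \left(6 \cdot 4 - \frac{7 + 4}{3}\right) 6 = \left(24 - \frac{11}{3}\right) 6 = \frac{61}{3} \cdot 6 = 122$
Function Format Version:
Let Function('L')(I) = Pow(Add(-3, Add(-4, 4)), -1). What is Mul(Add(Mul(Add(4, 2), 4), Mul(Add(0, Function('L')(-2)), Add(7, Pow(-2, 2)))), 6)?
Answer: 122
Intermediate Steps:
Function('L')(I) = Rational(-1, 3) (Function('L')(I) = Pow(Add(-3, 0), -1) = Pow(-3, -1) = Rational(-1, 3))
Mul(Add(Mul(Add(4, 2), 4), Mul(Add(0, Function('L')(-2)), Add(7, Pow(-2, 2)))), 6) = Mul(Add(Mul(Add(4, 2), 4), Mul(Add(0, Rational(-1, 3)), Add(7, Pow(-2, 2)))), 6) = Mul(Add(Mul(6, 4), Mul(Rational(-1, 3), Add(7, 4))), 6) = Mul(Add(24, Mul(Rational(-1, 3), 11)), 6) = Mul(Add(24, Rational(-11, 3)), 6) = Mul(Rational(61, 3), 6) = 122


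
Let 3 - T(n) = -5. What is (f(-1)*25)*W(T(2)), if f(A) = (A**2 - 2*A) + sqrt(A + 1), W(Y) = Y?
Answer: 600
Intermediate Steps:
T(n) = 8 (T(n) = 3 - 1*(-5) = 3 + 5 = 8)
f(A) = A**2 + sqrt(1 + A) - 2*A (f(A) = (A**2 - 2*A) + sqrt(1 + A) = A**2 + sqrt(1 + A) - 2*A)
(f(-1)*25)*W(T(2)) = (((-1)**2 + sqrt(1 - 1) - 2*(-1))*25)*8 = ((1 + sqrt(0) + 2)*25)*8 = ((1 + 0 + 2)*25)*8 = (3*25)*8 = 75*8 = 600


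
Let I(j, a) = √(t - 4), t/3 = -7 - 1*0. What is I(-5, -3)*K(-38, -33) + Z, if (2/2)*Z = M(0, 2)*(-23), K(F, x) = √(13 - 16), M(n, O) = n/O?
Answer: -5*√3 ≈ -8.6602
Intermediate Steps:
t = -21 (t = 3*(-7 - 1*0) = 3*(-7 + 0) = 3*(-7) = -21)
K(F, x) = I*√3 (K(F, x) = √(-3) = I*√3)
I(j, a) = 5*I (I(j, a) = √(-21 - 4) = √(-25) = 5*I)
Z = 0 (Z = (0/2)*(-23) = (0*(½))*(-23) = 0*(-23) = 0)
I(-5, -3)*K(-38, -33) + Z = (5*I)*(I*√3) + 0 = -5*√3 + 0 = -5*√3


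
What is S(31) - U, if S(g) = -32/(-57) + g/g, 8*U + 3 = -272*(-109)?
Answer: -1689053/456 ≈ -3704.1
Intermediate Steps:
U = 29645/8 (U = -3/8 + (-272*(-109))/8 = -3/8 + (1/8)*29648 = -3/8 + 3706 = 29645/8 ≈ 3705.6)
S(g) = 89/57 (S(g) = -32*(-1/57) + 1 = 32/57 + 1 = 89/57)
S(31) - U = 89/57 - 1*29645/8 = 89/57 - 29645/8 = -1689053/456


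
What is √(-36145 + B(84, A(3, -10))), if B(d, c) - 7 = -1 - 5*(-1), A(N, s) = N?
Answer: I*√36134 ≈ 190.09*I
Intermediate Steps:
B(d, c) = 11 (B(d, c) = 7 + (-1 - 5*(-1)) = 7 + (-1 + 5) = 7 + 4 = 11)
√(-36145 + B(84, A(3, -10))) = √(-36145 + 11) = √(-36134) = I*√36134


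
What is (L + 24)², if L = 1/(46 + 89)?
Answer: 10504081/18225 ≈ 576.36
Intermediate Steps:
L = 1/135 ≈ 0.0074074
(L + 24)² = (1/135 + 24)² = (3241/135)² = 10504081/18225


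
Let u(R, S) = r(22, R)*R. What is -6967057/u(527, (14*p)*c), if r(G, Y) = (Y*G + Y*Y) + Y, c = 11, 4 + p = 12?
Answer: -6967057/152750950 ≈ -0.045611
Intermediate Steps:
p = 8 (p = -4 + 12 = 8)
r(G, Y) = Y + Y² + G*Y (r(G, Y) = (G*Y + Y²) + Y = (Y² + G*Y) + Y = Y + Y² + G*Y)
u(R, S) = R²*(23 + R) (u(R, S) = (R*(1 + 22 + R))*R = (R*(23 + R))*R = R²*(23 + R))
-6967057/u(527, (14*p)*c) = -6967057*1/(277729*(23 + 527)) = -6967057/(277729*550) = -6967057/152750950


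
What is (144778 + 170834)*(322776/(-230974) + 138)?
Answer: 4979037470616/115487 ≈ 4.3113e+7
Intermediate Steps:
(144778 + 170834)*(322776/(-230974) + 138) = 315612*(322776*(-1/230974) + 138) = 315612*(-161388/115487 + 138) = 315612*(15775818/115487) = 4979037470616/115487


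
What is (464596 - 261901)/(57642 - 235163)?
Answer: -202695/177521 ≈ -1.1418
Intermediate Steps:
(464596 - 261901)/(57642 - 235163) = 202695/(-177521) = 202695*(-1/177521) = -202695/177521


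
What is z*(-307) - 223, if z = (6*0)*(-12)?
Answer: -223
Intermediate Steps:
z = 0 (z = 0*(-12) = 0)
z*(-307) - 223 = 0*(-307) - 223 = 0 - 223 = -223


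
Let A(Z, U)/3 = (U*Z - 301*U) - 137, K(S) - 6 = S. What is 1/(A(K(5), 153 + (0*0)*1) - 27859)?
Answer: -1/161380 ≈ -6.1966e-6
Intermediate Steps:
K(S) = 6 + S
A(Z, U) = -411 - 903*U + 3*U*Z (A(Z, U) = 3*((U*Z - 301*U) - 137) = 3*((-301*U + U*Z) - 137) = 3*(-137 - 301*U + U*Z) = -411 - 903*U + 3*U*Z)
1/(A(K(5), 153 + (0*0)*1) - 27859) = 1/((-411 - 903*(153 + (0*0)*1) + 3*(153 + (0*0)*1)*(6 + 5)) - 27859) = 1/((-411 - 903*(153 + 0*1) + 3*(153 + 0*1)*11) - 27859) = 1/((-411 - 903*(153 + 0) + 3*(153 + 0)*11) - 27859) = 1/((-411 - 903*153 + 3*153*11) - 27859) = 1/((-411 - 138159 + 5049) - 27859) = 1/(-133521 - 27859) = 1/(-161380) = -1/161380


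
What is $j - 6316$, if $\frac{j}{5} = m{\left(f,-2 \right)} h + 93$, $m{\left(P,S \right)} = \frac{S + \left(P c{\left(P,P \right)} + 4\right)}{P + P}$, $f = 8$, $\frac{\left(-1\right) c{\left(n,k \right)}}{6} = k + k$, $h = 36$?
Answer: $- \frac{28937}{2} \approx -14469.0$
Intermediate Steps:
$c{\left(n,k \right)} = - 12 k$ ($c{\left(n,k \right)} = - 6 \left(k + k\right) = - 6 \cdot 2 k = - 12 k$)
$m{\left(P,S \right)} = \frac{4 + S - 12 P^{2}}{2 P}$ ($m{\left(P,S \right)} = \frac{S + \left(P \left(- 12 P\right) + 4\right)}{P + P} = \frac{S - \left(-4 + 12 P^{2}\right)}{2 P} = \left(S - \left(-4 + 12 P^{2}\right)\right) \frac{1}{2 P} = \left(4 + S - 12 P^{2}\right) \frac{1}{2 P} = \frac{4 + S - 12 P^{2}}{2 P}$)
$j = - \frac{16305}{2}$ ($j = 5 \left(\frac{4 - 2 - 12 \cdot 8^{2}}{2 \cdot 8} \cdot 36 + 93\right) = 5 \left(\frac{1}{2} \cdot \frac{1}{8} \left(4 - 2 - 768\right) 36 + 93\right) = 5 \left(\frac{1}{2} \cdot \frac{1}{8} \left(-766\right) 36 + 93\right) = 5 \left(\left(- \frac{383}{8}\right) 36 + 93\right) = 5 \left(- \frac{3447}{2} + 93\right) = 5 \left(- \frac{3261}{2}\right) = - \frac{16305}{2} \approx -8152.5$)
$j - 6316 = - \frac{16305}{2} - 6316 = - \frac{28937}{2}$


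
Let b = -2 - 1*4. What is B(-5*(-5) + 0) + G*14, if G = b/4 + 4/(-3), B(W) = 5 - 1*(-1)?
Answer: -101/3 ≈ -33.667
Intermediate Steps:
b = -6 (b = -2 - 4 = -6)
B(W) = 6 (B(W) = 5 + 1 = 6)
G = -17/6 (G = -6/4 + 4/(-3) = -6*¼ + 4*(-⅓) = -3/2 - 4/3 = -17/6 ≈ -2.8333)
B(-5*(-5) + 0) + G*14 = 6 - 17/6*14 = 6 - 119/3 = -101/3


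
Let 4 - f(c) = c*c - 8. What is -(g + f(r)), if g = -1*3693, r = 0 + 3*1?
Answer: 3690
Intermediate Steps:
r = 3 (r = 0 + 3 = 3)
f(c) = 12 - c² (f(c) = 4 - (c*c - 8) = 4 - (c² - 8) = 4 - (-8 + c²) = 4 + (8 - c²) = 12 - c²)
g = -3693
-(g + f(r)) = -(-3693 + (12 - 1*3²)) = -(-3693 + (12 - 1*9)) = -(-3693 + (12 - 9)) = -(-3693 + 3) = -1*(-3690) = 3690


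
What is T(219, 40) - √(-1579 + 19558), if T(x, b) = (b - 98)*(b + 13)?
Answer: -3074 - √17979 ≈ -3208.1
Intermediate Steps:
T(x, b) = (-98 + b)*(13 + b)
T(219, 40) - √(-1579 + 19558) = (-1274 + 40² - 85*40) - √(-1579 + 19558) = (-1274 + 1600 - 3400) - √17979 = -3074 - √17979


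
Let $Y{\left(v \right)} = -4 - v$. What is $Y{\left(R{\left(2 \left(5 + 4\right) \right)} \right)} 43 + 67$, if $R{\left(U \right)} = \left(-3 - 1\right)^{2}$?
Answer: $-793$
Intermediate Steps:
$R{\left(U \right)} = 16$ ($R{\left(U \right)} = \left(-4\right)^{2} = 16$)
$Y{\left(R{\left(2 \left(5 + 4\right) \right)} \right)} 43 + 67 = \left(-4 - 16\right) 43 + 67 = \left(-20\right) 43 + 67 = -860 + 67 = -793$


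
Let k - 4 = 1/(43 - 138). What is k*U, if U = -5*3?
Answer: -1137/19 ≈ -59.842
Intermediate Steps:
k = 379/95 (k = 4 + 1/(43 - 138) = 4 + 1/(-95) = 4 - 1/95 = 379/95 ≈ 3.9895)
U = -15
k*U = (379/95)*(-15) = -1137/19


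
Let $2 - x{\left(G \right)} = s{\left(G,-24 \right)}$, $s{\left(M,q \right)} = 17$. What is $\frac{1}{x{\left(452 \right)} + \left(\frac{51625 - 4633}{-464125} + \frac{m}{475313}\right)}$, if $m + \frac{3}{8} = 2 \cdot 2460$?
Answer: $- \frac{1764837169000}{26632978235343} \approx -0.066265$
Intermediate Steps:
$x{\left(G \right)} = -15$ ($x{\left(G \right)} = 2 - 17 = -15$)
$m = \frac{39357}{8}$ ($m = - \frac{3}{8} + 2 \cdot 2460 = - \frac{3}{8} + 4920 = \frac{39357}{8} \approx 4919.6$)
$\frac{1}{x{\left(452 \right)} + \left(\frac{51625 - 4633}{-464125} + \frac{m}{475313}\right)} = \frac{1}{-15 + \left(\frac{51625 - 4633}{-464125} + \frac{39357}{8 \cdot 475313}\right)} = \frac{1}{-15 + \left(46992 \left(- \frac{1}{464125}\right) + \frac{39357}{8} \cdot \frac{1}{475313}\right)} = \frac{1}{-15 + \left(- \frac{46992}{464125} + \frac{39357}{3802504}\right)} = \frac{1}{-15 - \frac{160420700343}{1764837169000}} = \frac{1}{- \frac{26632978235343}{1764837169000}} = - \frac{1764837169000}{26632978235343}$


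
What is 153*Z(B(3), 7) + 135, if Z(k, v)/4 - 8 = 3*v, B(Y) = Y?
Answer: 17883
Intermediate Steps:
Z(k, v) = 32 + 12*v (Z(k, v) = 32 + 4*(3*v) = 32 + 12*v)
153*Z(B(3), 7) + 135 = 153*(32 + 12*7) + 135 = 153*(32 + 84) + 135 = 153*116 + 135 = 17748 + 135 = 17883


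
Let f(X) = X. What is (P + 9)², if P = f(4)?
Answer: 169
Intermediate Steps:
P = 4
(P + 9)² = (4 + 9)² = 13² = 169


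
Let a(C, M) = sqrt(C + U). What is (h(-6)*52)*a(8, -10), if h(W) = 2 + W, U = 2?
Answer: -208*sqrt(10) ≈ -657.75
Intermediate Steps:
a(C, M) = sqrt(2 + C) (a(C, M) = sqrt(C + 2) = sqrt(2 + C))
(h(-6)*52)*a(8, -10) = ((2 - 6)*52)*sqrt(2 + 8) = (-4*52)*sqrt(10) = -208*sqrt(10)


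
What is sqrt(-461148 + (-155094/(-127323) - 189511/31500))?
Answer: I*sqrt(2076615413930867285)/2122050 ≈ 679.08*I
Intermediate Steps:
sqrt(-461148 + (-155094/(-127323) - 189511/31500)) = sqrt(-461148 + (-155094*(-1/127323) - 189511*1/31500)) = sqrt(-461148 + (51698/42441 - 27073/4500)) = sqrt(-461148 - 305454731/63661500) = sqrt(-29357678856731/63661500) = I*sqrt(2076615413930867285)/2122050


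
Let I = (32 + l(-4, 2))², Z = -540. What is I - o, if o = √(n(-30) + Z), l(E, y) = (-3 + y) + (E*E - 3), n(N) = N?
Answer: 1936 - I*√570 ≈ 1936.0 - 23.875*I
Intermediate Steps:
l(E, y) = -6 + y + E² (l(E, y) = (-3 + y) + (E² - 3) = (-3 + y) + (-3 + E²) = -6 + y + E²)
o = I*√570 (o = √(-30 - 540) = √(-570) = I*√570 ≈ 23.875*I)
I = 1936 (I = (32 + (-6 + 2 + (-4)²))² = (32 + (-6 + 2 + 16))² = (32 + 12)² = 44² = 1936)
I - o = 1936 - I*√570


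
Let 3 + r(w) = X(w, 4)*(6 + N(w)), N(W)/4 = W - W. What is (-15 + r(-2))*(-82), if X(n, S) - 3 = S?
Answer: -1968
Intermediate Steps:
N(W) = 0 (N(W) = 4*(W - W) = 4*0 = 0)
X(n, S) = 3 + S
r(w) = 39 (r(w) = -3 + (3 + 4)*(6 + 0) = -3 + 7*6 = -3 + 42 = 39)
(-15 + r(-2))*(-82) = (-15 + 39)*(-82) = 24*(-82) = -1968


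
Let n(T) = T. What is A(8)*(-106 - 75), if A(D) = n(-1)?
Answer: 181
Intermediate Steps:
A(D) = -1
A(8)*(-106 - 75) = -(-106 - 75) = -1*(-181) = 181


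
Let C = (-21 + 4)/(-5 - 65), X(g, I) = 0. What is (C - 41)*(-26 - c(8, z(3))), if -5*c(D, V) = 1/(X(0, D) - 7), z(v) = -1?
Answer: 2599083/2450 ≈ 1060.8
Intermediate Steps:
c(D, V) = 1/35 (c(D, V) = -1/(5*(0 - 7)) = -1/5/(-7) = -1/5*(-1/7) = 1/35)
C = 17/70 (C = -17/(-70) = -17*(-1/70) = 17/70 ≈ 0.24286)
(C - 41)*(-26 - c(8, z(3))) = (17/70 - 41)*(-26 - 1*1/35) = -2853*(-26 - 1/35)/70 = -2853/70*(-911/35) = 2599083/2450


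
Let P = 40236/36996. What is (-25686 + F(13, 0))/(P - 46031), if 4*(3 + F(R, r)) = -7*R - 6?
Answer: 317095799/567640880 ≈ 0.55862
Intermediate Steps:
P = 3353/3083 (P = 40236*(1/36996) = 3353/3083 ≈ 1.0876)
F(R, r) = -9/2 - 7*R/4 (F(R, r) = -3 + (-7*R - 6)/4 = -3 + (-6 - 7*R)/4 = -3 + (-3/2 - 7*R/4) = -9/2 - 7*R/4)
(-25686 + F(13, 0))/(P - 46031) = (-25686 + (-9/2 - 7/4*13))/(3353/3083 - 46031) = (-25686 + (-9/2 - 91/4))/(-141910220/3083) = (-25686 - 109/4)*(-3083/141910220) = -102853/4*(-3083/141910220) = 317095799/567640880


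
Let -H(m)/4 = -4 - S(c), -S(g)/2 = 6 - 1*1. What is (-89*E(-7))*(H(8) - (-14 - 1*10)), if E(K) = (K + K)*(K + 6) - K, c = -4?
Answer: 0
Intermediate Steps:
S(g) = -10 (S(g) = -2*(6 - 1*1) = -2*(6 - 1) = -2*5 = -10)
E(K) = -K + 2*K*(6 + K) (E(K) = (2*K)*(6 + K) - K = 2*K*(6 + K) - K = -K + 2*K*(6 + K))
H(m) = -24 (H(m) = -4*(-4 - 1*(-10)) = -4*(-4 + 10) = -4*6 = -24)
(-89*E(-7))*(H(8) - (-14 - 1*10)) = (-(-623)*(11 + 2*(-7)))*(-24 - (-14 - 1*10)) = (-(-623)*(11 - 14))*(-24 - (-14 - 10)) = (-(-623)*(-3))*(-24 - 1*(-24)) = (-89*21)*(-24 + 24) = -1869*0 = 0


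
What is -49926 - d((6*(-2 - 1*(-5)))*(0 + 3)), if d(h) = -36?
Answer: -49890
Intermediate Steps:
-49926 - d((6*(-2 - 1*(-5)))*(0 + 3)) = -49926 - 1*(-36) = -49926 + 36 = -49890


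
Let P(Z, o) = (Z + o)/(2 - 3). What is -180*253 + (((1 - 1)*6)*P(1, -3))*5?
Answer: -45540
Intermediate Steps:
P(Z, o) = -Z - o (P(Z, o) = (Z + o)/(-1) = (Z + o)*(-1) = -Z - o)
-180*253 + (((1 - 1)*6)*P(1, -3))*5 = -180*253 + (((1 - 1)*6)*(-1*1 - 1*(-3)))*5 = -45540 + ((0*6)*(-1 + 3))*5 = -45540 + (0*2)*5 = -45540 + 0*5 = -45540 + 0 = -45540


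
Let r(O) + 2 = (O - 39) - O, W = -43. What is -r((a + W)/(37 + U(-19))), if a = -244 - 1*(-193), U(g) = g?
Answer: 41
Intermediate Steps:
a = -51 (a = -244 + 193 = -51)
r(O) = -41 (r(O) = -2 + ((O - 39) - O) = -2 + ((-39 + O) - O) = -2 - 39 = -41)
-r((a + W)/(37 + U(-19))) = -1*(-41) = 41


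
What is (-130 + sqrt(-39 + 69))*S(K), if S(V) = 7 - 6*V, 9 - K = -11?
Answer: 14690 - 113*sqrt(30) ≈ 14071.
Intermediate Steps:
K = 20 (K = 9 - 1*(-11) = 9 + 11 = 20)
S(V) = 7 - 6*V
(-130 + sqrt(-39 + 69))*S(K) = (-130 + sqrt(-39 + 69))*(7 - 6*20) = (-130 + sqrt(30))*(7 - 120) = (-130 + sqrt(30))*(-113) = 14690 - 113*sqrt(30)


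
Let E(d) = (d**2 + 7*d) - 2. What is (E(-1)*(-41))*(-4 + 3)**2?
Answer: 328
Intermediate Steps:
E(d) = -2 + d**2 + 7*d
(E(-1)*(-41))*(-4 + 3)**2 = ((-2 + (-1)**2 + 7*(-1))*(-41))*(-4 + 3)**2 = ((-2 + 1 - 7)*(-41))*(-1)**2 = -8*(-41)*1 = 328*1 = 328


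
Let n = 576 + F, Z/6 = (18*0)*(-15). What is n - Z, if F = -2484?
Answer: -1908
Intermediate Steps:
Z = 0 (Z = 6*((18*0)*(-15)) = 6*(0*(-15)) = 6*0 = 0)
n = -1908 (n = 576 - 2484 = -1908)
n - Z = -1908 - 1*0 = -1908 + 0 = -1908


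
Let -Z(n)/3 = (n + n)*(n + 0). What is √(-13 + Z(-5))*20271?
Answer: 20271*I*√163 ≈ 2.588e+5*I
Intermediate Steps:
Z(n) = -6*n² (Z(n) = -3*(n + n)*(n + 0) = -3*2*n*n = -6*n²)
√(-13 + Z(-5))*20271 = √(-13 - 6*(-5)²)*20271 = √(-13 - 6*25)*20271 = √(-13 - 150)*20271 = √(-163)*20271 = (I*√163)*20271 = 20271*I*√163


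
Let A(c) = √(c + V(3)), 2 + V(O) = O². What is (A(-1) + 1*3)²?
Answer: (3 + √6)² ≈ 29.697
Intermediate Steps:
V(O) = -2 + O²
A(c) = √(7 + c) (A(c) = √(c + (-2 + 3²)) = √(c + (-2 + 9)) = √(c + 7) = √(7 + c))
(A(-1) + 1*3)² = (√(7 - 1) + 1*3)² = (√6 + 3)² = (3 + √6)²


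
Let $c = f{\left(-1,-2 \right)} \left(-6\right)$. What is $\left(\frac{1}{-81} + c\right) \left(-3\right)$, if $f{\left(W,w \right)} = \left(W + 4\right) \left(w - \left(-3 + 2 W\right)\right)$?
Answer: $\frac{4375}{27} \approx 162.04$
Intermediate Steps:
$f{\left(W,w \right)} = \left(4 + W\right) \left(3 + w - 2 W\right)$ ($f{\left(W,w \right)} = \left(4 + W\right) \left(w - \left(-3 + 2 W\right)\right) = \left(4 + W\right) \left(3 + w - 2 W\right)$)
$c = -54$ ($c = \left(12 - -5 - 2 \left(-1\right)^{2} + 4 \left(-2\right) - -2\right) \left(-6\right) = \left(12 + 5 - 2 - 8 + 2\right) \left(-6\right) = 9 \left(-6\right) = -54$)
$\left(\frac{1}{-81} + c\right) \left(-3\right) = \left(\frac{1}{-81} - 54\right) \left(-3\right) = \left(- \frac{1}{81} - 54\right) \left(-3\right) = \left(- \frac{4375}{81}\right) \left(-3\right) = \frac{4375}{27}$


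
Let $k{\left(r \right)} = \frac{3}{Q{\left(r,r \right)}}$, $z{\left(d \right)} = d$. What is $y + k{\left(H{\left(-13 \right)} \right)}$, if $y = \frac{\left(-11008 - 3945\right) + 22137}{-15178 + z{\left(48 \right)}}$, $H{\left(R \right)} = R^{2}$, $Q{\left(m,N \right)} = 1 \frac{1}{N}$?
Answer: $\frac{3831863}{7565} \approx 506.53$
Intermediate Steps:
$Q{\left(m,N \right)} = \frac{1}{N}$
$k{\left(r \right)} = 3 r$ ($k{\left(r \right)} = \frac{3}{\frac{1}{r}} = 3 r$)
$y = - \frac{3592}{7565}$ ($y = \frac{\left(-11008 - 3945\right) + 22137}{-15178 + 48} = \frac{\left(-11008 - 3945\right) + 22137}{-15130} = \left(-14953 + 22137\right) \left(- \frac{1}{15130}\right) = 7184 \left(- \frac{1}{15130}\right) = - \frac{3592}{7565} \approx -0.47482$)
$y + k{\left(H{\left(-13 \right)} \right)} = - \frac{3592}{7565} + 3 \left(-13\right)^{2} = - \frac{3592}{7565} + 3 \cdot 169 = - \frac{3592}{7565} + 507 = \frac{3831863}{7565}$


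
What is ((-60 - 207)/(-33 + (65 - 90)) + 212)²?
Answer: 157828969/3364 ≈ 46917.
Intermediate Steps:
((-60 - 207)/(-33 + (65 - 90)) + 212)² = (-267/(-33 - 25) + 212)² = (-267/(-58) + 212)² = (-267*(-1/58) + 212)² = (267/58 + 212)² = (12563/58)² = 157828969/3364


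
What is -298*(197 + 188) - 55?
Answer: -114785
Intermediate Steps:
-298*(197 + 188) - 55 = -298*385 - 55 = -114730 - 55 = -114785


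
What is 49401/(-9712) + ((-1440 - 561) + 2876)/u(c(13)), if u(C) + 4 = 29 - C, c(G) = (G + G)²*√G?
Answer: -293657502263/57689891856 - 591500*√13/5940063 ≈ -5.4493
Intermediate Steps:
c(G) = 4*G^(5/2) (c(G) = (2*G)²*√G = (4*G²)*√G = 4*G^(5/2))
u(C) = 25 - C (u(C) = -4 + (29 - C) = 25 - C)
49401/(-9712) + ((-1440 - 561) + 2876)/u(c(13)) = 49401/(-9712) + ((-1440 - 561) + 2876)/(25 - 4*13^(5/2)) = 49401*(-1/9712) + (-2001 + 2876)/(25 - 4*169*√13) = -49401/9712 + 875/(25 - 676*√13)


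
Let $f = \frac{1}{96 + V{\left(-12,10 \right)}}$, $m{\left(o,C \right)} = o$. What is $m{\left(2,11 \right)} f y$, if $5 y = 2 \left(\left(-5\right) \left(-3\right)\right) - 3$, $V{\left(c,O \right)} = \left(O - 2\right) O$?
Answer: $\frac{27}{440} \approx 0.061364$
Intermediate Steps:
$V{\left(c,O \right)} = O \left(-2 + O\right)$ ($V{\left(c,O \right)} = \left(-2 + O\right) O = O \left(-2 + O\right)$)
$y = \frac{27}{5}$ ($y = \frac{2 \left(\left(-5\right) \left(-3\right)\right) - 3}{5} = \frac{2 \cdot 15 - 3}{5} = \frac{30 - 3}{5} = \frac{1}{5} \cdot 27 = \frac{27}{5} \approx 5.4$)
$f = \frac{1}{176}$ ($f = \frac{1}{96 + 10 \left(-2 + 10\right)} = \frac{1}{96 + 10 \cdot 8} = \frac{1}{96 + 80} = \frac{1}{176} \approx 0.0056818$)
$m{\left(2,11 \right)} f y = 2 \cdot \frac{1}{176} \cdot \frac{27}{5} = \frac{1}{88} \cdot \frac{27}{5} = \frac{27}{440}$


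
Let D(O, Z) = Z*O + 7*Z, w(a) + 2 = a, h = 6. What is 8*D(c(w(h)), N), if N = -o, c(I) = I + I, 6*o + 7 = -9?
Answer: 320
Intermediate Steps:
o = -8/3 (o = -7/6 + (1/6)*(-9) = -7/6 - 3/2 = -8/3 ≈ -2.6667)
w(a) = -2 + a
c(I) = 2*I
N = 8/3 (N = -1*(-8/3) = 8/3 ≈ 2.6667)
D(O, Z) = 7*Z + O*Z (D(O, Z) = O*Z + 7*Z = 7*Z + O*Z)
8*D(c(w(h)), N) = 8*(8*(7 + 2*(-2 + 6))/3) = 8*(8*(7 + 2*4)/3) = 8*(8*(7 + 8)/3) = 8*((8/3)*15) = 8*40 = 320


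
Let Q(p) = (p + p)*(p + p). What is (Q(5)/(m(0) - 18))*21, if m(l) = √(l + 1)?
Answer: -2100/17 ≈ -123.53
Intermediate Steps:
m(l) = √(1 + l)
Q(p) = 4*p² (Q(p) = (2*p)*(2*p) = 4*p²)
(Q(5)/(m(0) - 18))*21 = ((4*5²)/(√(1 + 0) - 18))*21 = ((4*25)/(√1 - 18))*21 = (100/(1 - 18))*21 = (100/(-17))*21 = -1/17*100*21 = -100/17*21 = -2100/17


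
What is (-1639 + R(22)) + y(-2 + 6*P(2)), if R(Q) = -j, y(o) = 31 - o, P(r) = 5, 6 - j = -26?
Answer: -1668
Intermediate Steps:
j = 32 (j = 6 - 1*(-26) = 6 + 26 = 32)
R(Q) = -32 (R(Q) = -1*32 = -32)
(-1639 + R(22)) + y(-2 + 6*P(2)) = (-1639 - 32) + (31 - (-2 + 6*5)) = -1671 + (31 - (-2 + 30)) = -1671 + (31 - 1*28) = -1671 + (31 - 28) = -1671 + 3 = -1668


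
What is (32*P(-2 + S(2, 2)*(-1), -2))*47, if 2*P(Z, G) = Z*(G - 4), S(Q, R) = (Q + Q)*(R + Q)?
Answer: 81216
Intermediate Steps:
S(Q, R) = 2*Q*(Q + R) (S(Q, R) = (2*Q)*(Q + R) = 2*Q*(Q + R))
P(Z, G) = Z*(-4 + G)/2 (P(Z, G) = (Z*(G - 4))/2 = (Z*(-4 + G))/2 = Z*(-4 + G)/2)
(32*P(-2 + S(2, 2)*(-1), -2))*47 = (32*((-2 + (2*2*(2 + 2))*(-1))*(-4 - 2)/2))*47 = (32*((½)*(-2 + (2*2*4)*(-1))*(-6)))*47 = (32*((½)*(-2 + 16*(-1))*(-6)))*47 = (32*((½)*(-2 - 16)*(-6)))*47 = (32*((½)*(-18)*(-6)))*47 = (32*54)*47 = 1728*47 = 81216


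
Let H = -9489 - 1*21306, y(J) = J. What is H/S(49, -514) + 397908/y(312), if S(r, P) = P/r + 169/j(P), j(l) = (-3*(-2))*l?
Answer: 173831488383/41429882 ≈ 4195.8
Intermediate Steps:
j(l) = 6*l
S(r, P) = 169/(6*P) + P/r (S(r, P) = P/r + 169/((6*P)) = P/r + 169*(1/(6*P)) = P/r + 169/(6*P) = 169/(6*P) + P/r)
H = -30795 (H = -9489 - 21306 = -30795)
H/S(49, -514) + 397908/y(312) = -30795/((169/6)/(-514) - 514/49) + 397908/312 = -30795/((169/6)*(-1/514) - 514*1/49) + 397908*(1/312) = -30795/(-169/3084 - 514/49) + 33159/26 = -30795/(-1593457/151116) + 33159/26 = -30795*(-151116/1593457) + 33159/26 = 4653617220/1593457 + 33159/26 = 173831488383/41429882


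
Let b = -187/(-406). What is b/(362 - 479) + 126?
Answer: 5985065/47502 ≈ 126.00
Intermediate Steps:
b = 187/406 (b = -187*(-1/406) = 187/406 ≈ 0.46059)
b/(362 - 479) + 126 = (187/406)/(362 - 479) + 126 = (187/406)/(-117) + 126 = -1/117*187/406 + 126 = -187/47502 + 126 = 5985065/47502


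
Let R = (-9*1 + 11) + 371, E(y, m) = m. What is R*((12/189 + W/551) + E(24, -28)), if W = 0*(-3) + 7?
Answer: -361555987/34713 ≈ -10416.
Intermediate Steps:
W = 7 (W = 0 + 7 = 7)
R = 373 (R = (-9 + 11) + 371 = 2 + 371 = 373)
R*((12/189 + W/551) + E(24, -28)) = 373*((12/189 + 7/551) - 28) = 373*((12*(1/189) + 7*(1/551)) - 28) = 373*((4/63 + 7/551) - 28) = 373*(2645/34713 - 28) = 373*(-969319/34713) = -361555987/34713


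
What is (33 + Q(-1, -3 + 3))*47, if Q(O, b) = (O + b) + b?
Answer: 1504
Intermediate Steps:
Q(O, b) = O + 2*b
(33 + Q(-1, -3 + 3))*47 = (33 + (-1 + 2*(-3 + 3)))*47 = (33 + (-1 + 2*0))*47 = (33 + (-1 + 0))*47 = (33 - 1)*47 = 32*47 = 1504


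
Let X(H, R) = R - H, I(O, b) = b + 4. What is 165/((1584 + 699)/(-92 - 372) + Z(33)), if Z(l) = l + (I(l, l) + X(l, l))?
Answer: 76560/30197 ≈ 2.5354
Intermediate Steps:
I(O, b) = 4 + b
Z(l) = 4 + 2*l (Z(l) = l + ((4 + l) + (l - l)) = l + ((4 + l) + 0) = l + (4 + l) = 4 + 2*l)
165/((1584 + 699)/(-92 - 372) + Z(33)) = 165/((1584 + 699)/(-92 - 372) + (4 + 2*33)) = 165/(2283/(-464) + (4 + 66)) = 165/(2283*(-1/464) + 70) = 165/(-2283/464 + 70) = 165/(30197/464) = 165*(464/30197) = 76560/30197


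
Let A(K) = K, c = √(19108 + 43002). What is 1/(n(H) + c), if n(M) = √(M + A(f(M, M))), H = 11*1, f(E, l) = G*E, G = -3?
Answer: 1/(√62110 + I*√22) ≈ 0.0040111 - 7.549e-5*I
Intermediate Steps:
c = √62110 ≈ 249.22
f(E, l) = -3*E
H = 11
n(M) = √2*√(-M) (n(M) = √(M - 3*M) = √(-2*M) = √2*√(-M))
1/(n(H) + c) = 1/(√2*√(-1*11) + √62110) = 1/(√2*√(-11) + √62110) = 1/(√2*(I*√11) + √62110) = 1/(I*√22 + √62110) = 1/(√62110 + I*√22)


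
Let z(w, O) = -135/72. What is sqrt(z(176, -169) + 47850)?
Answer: 13*sqrt(4530)/4 ≈ 218.74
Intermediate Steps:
z(w, O) = -15/8 (z(w, O) = -135*1/72 = -15/8)
sqrt(z(176, -169) + 47850) = sqrt(-15/8 + 47850) = sqrt(382785/8) = 13*sqrt(4530)/4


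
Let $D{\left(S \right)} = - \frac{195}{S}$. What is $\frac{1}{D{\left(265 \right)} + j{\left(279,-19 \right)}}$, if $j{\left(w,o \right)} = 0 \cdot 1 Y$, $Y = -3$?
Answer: $- \frac{53}{39} \approx -1.359$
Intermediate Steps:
$j{\left(w,o \right)} = 0$ ($j{\left(w,o \right)} = 0 \cdot 1 \left(-3\right) = 0 \left(-3\right) = 0$)
$\frac{1}{D{\left(265 \right)} + j{\left(279,-19 \right)}} = \frac{1}{- \frac{195}{265} + 0} = \frac{1}{\left(-195\right) \frac{1}{265} + 0} = \frac{1}{- \frac{39}{53} + 0} = \frac{1}{- \frac{39}{53}} = - \frac{53}{39}$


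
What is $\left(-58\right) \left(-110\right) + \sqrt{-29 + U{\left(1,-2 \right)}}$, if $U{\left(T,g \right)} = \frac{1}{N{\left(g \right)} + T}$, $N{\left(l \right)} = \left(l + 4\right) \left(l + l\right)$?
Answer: $6380 + \frac{2 i \sqrt{357}}{7} \approx 6380.0 + 5.3984 i$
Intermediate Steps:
$N{\left(l \right)} = 2 l \left(4 + l\right)$ ($N{\left(l \right)} = \left(4 + l\right) 2 l = 2 l \left(4 + l\right)$)
$U{\left(T,g \right)} = \frac{1}{T + 2 g \left(4 + g\right)}$ ($U{\left(T,g \right)} = \frac{1}{2 g \left(4 + g\right) + T} = \frac{1}{T + 2 g \left(4 + g\right)}$)
$\left(-58\right) \left(-110\right) + \sqrt{-29 + U{\left(1,-2 \right)}} = \left(-58\right) \left(-110\right) + \sqrt{-29 + \frac{1}{1 + 2 \left(-2\right) \left(4 - 2\right)}} = 6380 + \sqrt{-29 + \frac{1}{1 + 2 \left(-2\right) 2}} = 6380 + \sqrt{-29 + \frac{1}{1 - 8}} = 6380 + \sqrt{-29 + \frac{1}{-7}} = 6380 + \sqrt{-29 - \frac{1}{7}} = 6380 + \sqrt{- \frac{204}{7}} = 6380 + \frac{2 i \sqrt{357}}{7}$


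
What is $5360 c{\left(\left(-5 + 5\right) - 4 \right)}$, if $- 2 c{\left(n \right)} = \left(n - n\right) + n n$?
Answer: $-42880$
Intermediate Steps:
$c{\left(n \right)} = - \frac{n^{2}}{2}$ ($c{\left(n \right)} = - \frac{\left(n - n\right) + n n}{2} = - \frac{0 + n^{2}}{2} = - \frac{n^{2}}{2}$)
$5360 c{\left(\left(-5 + 5\right) - 4 \right)} = 5360 \left(- \frac{\left(\left(-5 + 5\right) - 4\right)^{2}}{2}\right) = 5360 \left(- \frac{\left(0 - 4\right)^{2}}{2}\right) = 5360 \left(- \frac{\left(-4\right)^{2}}{2}\right) = 5360 \left(\left(- \frac{1}{2}\right) 16\right) = 5360 \left(-8\right) = -42880$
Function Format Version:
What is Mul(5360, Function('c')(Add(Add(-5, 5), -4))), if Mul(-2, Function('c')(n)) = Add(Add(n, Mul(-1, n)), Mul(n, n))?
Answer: -42880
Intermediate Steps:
Function('c')(n) = Mul(Rational(-1, 2), Pow(n, 2)) (Function('c')(n) = Mul(Rational(-1, 2), Add(Add(n, Mul(-1, n)), Mul(n, n))) = Mul(Rational(-1, 2), Add(0, Pow(n, 2))) = Mul(Rational(-1, 2), Pow(n, 2)))
Mul(5360, Function('c')(Add(Add(-5, 5), -4))) = Mul(5360, Mul(Rational(-1, 2), Pow(Add(Add(-5, 5), -4), 2))) = Mul(5360, Mul(Rational(-1, 2), Pow(Add(0, -4), 2))) = Mul(5360, Mul(Rational(-1, 2), Pow(-4, 2))) = Mul(5360, Mul(Rational(-1, 2), 16)) = Mul(5360, -8) = -42880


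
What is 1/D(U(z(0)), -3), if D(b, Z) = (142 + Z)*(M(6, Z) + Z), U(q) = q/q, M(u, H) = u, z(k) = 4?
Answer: 1/417 ≈ 0.0023981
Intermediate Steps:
U(q) = 1
D(b, Z) = (6 + Z)*(142 + Z) (D(b, Z) = (142 + Z)*(6 + Z) = (6 + Z)*(142 + Z))
1/D(U(z(0)), -3) = 1/(852 + (-3)² + 148*(-3)) = 1/(852 + 9 - 444) = 1/417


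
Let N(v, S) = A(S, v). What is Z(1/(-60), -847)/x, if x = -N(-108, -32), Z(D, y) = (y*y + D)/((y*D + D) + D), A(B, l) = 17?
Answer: -43044539/14365 ≈ -2996.5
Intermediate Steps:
N(v, S) = 17
Z(D, y) = (D + y**2)/(2*D + D*y) (Z(D, y) = (y**2 + D)/((D*y + D) + D) = (D + y**2)/((D + D*y) + D) = (D + y**2)/(2*D + D*y))
x = -17 (x = -1*17 = -17)
Z(1/(-60), -847)/x = ((1/(-60) + (-847)**2)/((1/(-60))*(2 - 847)))/(-17) = ((-1/60 + 717409)/(-1/60*(-845)))*(-1/17) = -60*(-1/845)*43044539/60*(-1/17) = (43044539/845)*(-1/17) = -43044539/14365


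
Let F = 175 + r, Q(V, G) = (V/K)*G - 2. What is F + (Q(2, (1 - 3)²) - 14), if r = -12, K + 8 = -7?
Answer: 2197/15 ≈ 146.47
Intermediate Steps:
K = -15 (K = -8 - 7 = -15)
Q(V, G) = -2 - G*V/15 (Q(V, G) = (V/(-15))*G - 2 = (V*(-1/15))*G - 2 = (-V/15)*G - 2 = -G*V/15 - 2 = -2 - G*V/15)
F = 163 (F = 175 - 12 = 163)
F + (Q(2, (1 - 3)²) - 14) = 163 + ((-2 - 1/15*(1 - 3)²*2) - 14) = 163 + ((-2 - 1/15*(-2)²*2) - 14) = 163 + ((-2 - 1/15*4*2) - 14) = 163 + ((-2 - 8/15) - 14) = 163 + (-38/15 - 14) = 163 - 248/15 = 2197/15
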